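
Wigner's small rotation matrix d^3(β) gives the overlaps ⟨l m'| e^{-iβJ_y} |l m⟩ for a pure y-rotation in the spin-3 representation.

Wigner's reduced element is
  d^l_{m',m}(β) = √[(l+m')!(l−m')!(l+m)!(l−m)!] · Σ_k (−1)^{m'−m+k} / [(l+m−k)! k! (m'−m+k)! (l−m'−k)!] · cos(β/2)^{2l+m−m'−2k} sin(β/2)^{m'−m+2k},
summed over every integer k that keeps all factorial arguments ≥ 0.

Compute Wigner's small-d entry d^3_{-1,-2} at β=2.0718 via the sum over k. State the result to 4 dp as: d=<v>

d=0.4398

d^3_{-1,-2}(β=2.0718) via Wigner's sum:
c=cos(2.0718/2)=0.509752, s=sin(2.0718/2)=0.860321; N=√[2·24·1·120]=75.894664
Admissible k: 0..1 (factorial args all ≥0)
  k=0: (−1)^1·75.8947/(24)·0.5098^5·0.8603^1 = -0.093639
  k=1: (−1)^2·75.8947/(12)·0.5098^3·0.8603^3 = +0.533444
d^3_{-1,-2}(2.0718) = -0.093639 +0.533444 = +0.439805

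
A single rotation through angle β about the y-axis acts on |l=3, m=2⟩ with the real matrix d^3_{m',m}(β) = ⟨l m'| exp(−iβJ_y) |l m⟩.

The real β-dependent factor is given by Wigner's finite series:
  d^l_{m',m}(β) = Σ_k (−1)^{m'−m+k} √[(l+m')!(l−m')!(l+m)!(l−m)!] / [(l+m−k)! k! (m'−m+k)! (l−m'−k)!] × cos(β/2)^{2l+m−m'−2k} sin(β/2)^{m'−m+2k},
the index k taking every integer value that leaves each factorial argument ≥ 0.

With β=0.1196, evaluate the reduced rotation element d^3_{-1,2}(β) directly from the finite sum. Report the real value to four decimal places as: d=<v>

d=0.0013

d^3_{-1,2}(β=0.1196) via Wigner's sum:
c=cos(0.1196/2)=0.998213, s=sin(0.1196/2)=0.059764; N=√[2·24·120·1]=75.894664
k: max(0,(2)−(-1))=3 … min(3+(2),3−(-1))=4
  k=3: (−1)^0·75.8947/(12)·0.9982^3·0.0598^3 = +0.001343
  k=4: (−1)^1·75.8947/(24)·0.9982^1·0.0598^5 = -0.000002
d^3_{-1,2}(0.1196) = +0.001343 -0.000002 = +0.001340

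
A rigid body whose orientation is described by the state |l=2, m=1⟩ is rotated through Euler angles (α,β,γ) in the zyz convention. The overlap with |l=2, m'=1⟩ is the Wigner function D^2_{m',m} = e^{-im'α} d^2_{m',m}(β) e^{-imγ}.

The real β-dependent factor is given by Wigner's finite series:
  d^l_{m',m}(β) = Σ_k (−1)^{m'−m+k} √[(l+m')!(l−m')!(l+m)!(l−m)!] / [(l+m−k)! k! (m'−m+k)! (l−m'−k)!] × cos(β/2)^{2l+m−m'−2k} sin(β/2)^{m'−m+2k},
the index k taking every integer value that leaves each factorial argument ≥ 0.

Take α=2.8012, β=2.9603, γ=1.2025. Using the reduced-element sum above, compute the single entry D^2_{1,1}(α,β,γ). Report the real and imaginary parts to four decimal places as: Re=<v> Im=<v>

First d^2_{1,1}(β=2.9603), then the phase factors e^{-i(1)α} and e^{-i(1)γ}:
c=cos(2.9603/2)=0.090522, s=sin(2.9603/2)=0.995894; N=√[6·1·6·1]=6.000000
k∈{0,1} keeps every argument non-negative
  k=0: (−1)^0·6.0000/(6)·0.0905^4·0.9959^0 = +0.000067
  k=1: (−1)^1·6.0000/(2)·0.0905^2·0.9959^2 = -0.024381
d^2_{1,1}(2.9603) = +0.000067 -0.024381 = -0.024314
Phases: e^{-i·(1)·2.8012}=-0.942624-0.333857i, e^{-i·(1)·1.2025}=+0.360027-0.932942i ⇒ D=+0.015825-0.018460i

Re=0.0158 Im=-0.0185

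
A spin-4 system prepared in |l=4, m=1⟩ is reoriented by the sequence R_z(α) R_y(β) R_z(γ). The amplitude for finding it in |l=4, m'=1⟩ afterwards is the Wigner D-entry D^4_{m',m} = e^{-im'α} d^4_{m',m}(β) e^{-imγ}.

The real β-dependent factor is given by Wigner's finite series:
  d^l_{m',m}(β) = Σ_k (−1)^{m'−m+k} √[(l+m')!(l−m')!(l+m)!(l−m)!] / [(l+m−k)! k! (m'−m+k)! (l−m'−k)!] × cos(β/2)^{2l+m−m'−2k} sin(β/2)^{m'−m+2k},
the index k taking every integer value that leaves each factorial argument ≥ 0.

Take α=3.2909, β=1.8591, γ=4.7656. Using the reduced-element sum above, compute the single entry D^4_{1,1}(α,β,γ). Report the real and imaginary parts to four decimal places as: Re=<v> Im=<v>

Re=-0.0425 Im=-0.2072

Split into d^4_{1,1}(β=1.8591) × two z-phases.
c=cos(1.8591/2)=0.598195, s=sin(1.8591/2)=0.801351; N=√[120·6·120·6]=720.000000
k∈{0,1,2,3} keeps every argument non-negative
  k=0: (−1)^0·720.0000/(720)·0.5982^8·0.8014^0 = +0.016396
  k=1: (−1)^1·720.0000/(48)·0.5982^6·0.8014^2 = -0.441359
  k=2: (−1)^2·720.0000/(24)·0.5982^4·0.8014^4 = +1.584098
  k=3: (−1)^3·720.0000/(72)·0.5982^2·0.8014^6 = -0.947592
d^4_{1,1}(1.8591) = +0.016396 -0.441359 +1.584098 -0.947592 = +0.211544
D = (-0.988874+0.148753i)·(+0.211544)·(+0.053186+0.998585i) = -0.042549-0.207221i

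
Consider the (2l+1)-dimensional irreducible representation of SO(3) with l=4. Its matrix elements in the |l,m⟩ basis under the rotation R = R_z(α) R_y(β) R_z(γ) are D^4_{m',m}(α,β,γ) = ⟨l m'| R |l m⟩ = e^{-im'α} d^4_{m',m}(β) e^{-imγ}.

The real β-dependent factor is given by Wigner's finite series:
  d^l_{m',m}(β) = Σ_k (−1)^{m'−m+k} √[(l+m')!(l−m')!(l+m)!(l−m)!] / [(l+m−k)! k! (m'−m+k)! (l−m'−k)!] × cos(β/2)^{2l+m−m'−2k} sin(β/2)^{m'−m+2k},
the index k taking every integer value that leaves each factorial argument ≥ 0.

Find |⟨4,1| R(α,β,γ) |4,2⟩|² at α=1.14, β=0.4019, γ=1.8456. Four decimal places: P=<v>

Split into d^4_{1,2}(β=0.4019) × two z-phases.
With c≡cos(β/2)=0.979877 and s≡sin(β/2)=0.199600, N=[120·6·720·2]^{1/2}=1018.233765
k: max(0,(2)−(1))=1 … min(4+(2),4−(1))=3
  k=1: (−1)^0·1018.2338/(240)·0.9799^7·0.1996^1 = +0.734513
  k=2: (−1)^1·1018.2338/(48)·0.9799^5·0.1996^3 = -0.152387
  k=3: (−1)^2·1018.2338/(72)·0.9799^3·0.1996^5 = +0.004215
d^4_{1,2}(0.4019) = +0.734513 -0.152387 +0.004215 = +0.586341
|D^4_{1,2}|² = |d^4_{1,2}(β)|² = (+0.586341)² = 0.343796 (the z-rotation phases have unit modulus)

P=0.3438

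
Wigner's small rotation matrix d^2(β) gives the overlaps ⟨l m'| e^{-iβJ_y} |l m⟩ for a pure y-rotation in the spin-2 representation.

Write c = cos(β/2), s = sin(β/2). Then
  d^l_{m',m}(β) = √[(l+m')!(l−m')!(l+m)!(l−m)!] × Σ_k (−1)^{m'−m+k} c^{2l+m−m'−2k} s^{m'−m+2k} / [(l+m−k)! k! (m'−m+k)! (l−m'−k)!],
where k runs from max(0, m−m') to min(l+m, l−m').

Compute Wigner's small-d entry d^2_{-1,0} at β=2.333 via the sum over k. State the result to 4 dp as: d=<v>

d=-0.6117

d^2_{-1,0}(β=2.333) via Wigner's sum:
Half-angle: c=0.393372, s=0.919379. N=√(1·6·2·2)=4.898979
Admissible k: 1..2 (factorial args all ≥0)
  k=1: (−1)^0·4.8990/(2)·0.3934^3·0.9194^1 = +0.137082
  k=2: (−1)^1·4.8990/(2)·0.3934^1·0.9194^3 = -0.748796
d^2_{-1,0}(2.333) = +0.137082 -0.748796 = -0.611714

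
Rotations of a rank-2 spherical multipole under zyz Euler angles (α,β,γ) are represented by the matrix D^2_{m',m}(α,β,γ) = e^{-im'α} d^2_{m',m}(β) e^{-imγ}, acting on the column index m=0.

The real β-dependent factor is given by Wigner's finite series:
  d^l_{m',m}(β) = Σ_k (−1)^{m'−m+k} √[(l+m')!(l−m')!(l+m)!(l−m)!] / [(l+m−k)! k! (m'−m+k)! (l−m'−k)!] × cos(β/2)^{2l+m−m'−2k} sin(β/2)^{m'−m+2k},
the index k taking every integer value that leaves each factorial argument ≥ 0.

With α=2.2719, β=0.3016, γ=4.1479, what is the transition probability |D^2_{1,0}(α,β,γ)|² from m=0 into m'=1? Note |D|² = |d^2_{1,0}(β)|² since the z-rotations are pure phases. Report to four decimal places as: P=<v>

P=0.1207

D^2_{1,0}(2.2719,0.3016,4.1479) = e^{-i·1·2.2719}·d^2_{1,0}(0.3016)·e^{-i·0·4.1479}. Compute d first:
Half-angle: c=0.988651, s=0.150229. N=√(6·1·2·2)=4.898979
k: max(0,(0)−(1))=0 … min(2+(0),2−(1))=1
  k=0: (−1)^1·4.8990/(2)·0.9887^3·0.1502^1 = -0.355598
  k=1: (−1)^2·4.8990/(2)·0.9887^1·0.1502^3 = +0.008211
d^2_{1,0}(0.3016) = -0.355598 +0.008211 = -0.347387
|D^2_{1,0}|² = |d^2_{1,0}(β)|² = (-0.347387)² = 0.120678 (the z-rotation phases have unit modulus)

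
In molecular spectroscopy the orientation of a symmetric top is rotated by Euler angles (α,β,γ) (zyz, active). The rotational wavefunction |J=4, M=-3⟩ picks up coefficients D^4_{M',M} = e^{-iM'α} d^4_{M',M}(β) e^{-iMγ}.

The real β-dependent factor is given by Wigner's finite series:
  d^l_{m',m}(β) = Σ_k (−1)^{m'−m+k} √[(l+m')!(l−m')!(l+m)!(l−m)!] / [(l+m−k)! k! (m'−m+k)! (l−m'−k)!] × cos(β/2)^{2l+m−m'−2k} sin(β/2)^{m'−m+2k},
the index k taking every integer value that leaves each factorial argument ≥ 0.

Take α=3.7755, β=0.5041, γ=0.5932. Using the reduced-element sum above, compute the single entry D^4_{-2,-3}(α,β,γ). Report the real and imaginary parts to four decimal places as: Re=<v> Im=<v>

First d^4_{-2,-3}(β=0.5041), then the phase factors e^{-i(-2)α} and e^{-i(-3)γ}:
With c≡cos(β/2)=0.968403 and s≡sin(β/2)=0.249390, N=[2·720·1·5040]^{1/2}=2693.993318
k∈{0,1} keeps every argument non-negative
  k=0: (−1)^1·2693.9933/(720)·0.9684^7·0.2494^1 = -0.745309
  k=1: (−1)^2·2693.9933/(240)·0.9684^5·0.2494^3 = +0.148287
d^4_{-2,-3}(0.5041) = -0.745309 +0.148287 = -0.597022
D = (+0.298367+0.954451i)·(-0.597022)·(-0.207290+0.978280i) = +0.594376-0.056143i

Re=0.5944 Im=-0.0561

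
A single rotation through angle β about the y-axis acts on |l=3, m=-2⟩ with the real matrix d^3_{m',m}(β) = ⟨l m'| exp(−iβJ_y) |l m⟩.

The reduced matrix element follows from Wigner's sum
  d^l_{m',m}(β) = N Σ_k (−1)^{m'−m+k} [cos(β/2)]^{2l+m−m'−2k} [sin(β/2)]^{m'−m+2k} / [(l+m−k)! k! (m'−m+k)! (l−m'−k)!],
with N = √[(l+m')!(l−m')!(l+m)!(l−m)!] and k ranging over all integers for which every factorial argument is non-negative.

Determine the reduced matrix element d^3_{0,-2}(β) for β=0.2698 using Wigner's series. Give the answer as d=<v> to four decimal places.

d=0.0938

d^3_{0,-2}(β=0.2698) via Wigner's sum:
With c≡cos(β/2)=0.990915 and s≡sin(β/2)=0.134491, N=[6·6·1·120]^{1/2}=65.726707
Admissible k: 0..1 (factorial args all ≥0)
  k=0: (−1)^2·65.7267/(12)·0.9909^4·0.1345^2 = +0.095520
  k=1: (−1)^3·65.7267/(12)·0.9909^2·0.1345^4 = -0.001760
d^3_{0,-2}(0.2698) = +0.095520 -0.001760 = +0.093760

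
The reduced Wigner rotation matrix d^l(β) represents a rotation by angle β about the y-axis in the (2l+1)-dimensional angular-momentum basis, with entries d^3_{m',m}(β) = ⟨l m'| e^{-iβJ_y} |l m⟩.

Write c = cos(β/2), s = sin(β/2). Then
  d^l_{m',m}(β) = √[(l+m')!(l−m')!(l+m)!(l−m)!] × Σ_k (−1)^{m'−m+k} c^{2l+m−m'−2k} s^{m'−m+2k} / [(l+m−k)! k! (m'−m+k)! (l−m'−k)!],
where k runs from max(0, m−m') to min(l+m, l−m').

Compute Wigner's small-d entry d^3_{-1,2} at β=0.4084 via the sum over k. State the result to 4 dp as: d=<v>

d=0.0485

d^3_{-1,2}(β=0.4084) via Wigner's sum:
With c≡cos(β/2)=0.979224 and s≡sin(β/2)=0.202784, N=[2·24·120·1]^{1/2}=75.894664
k: max(0,(2)−(-1))=3 … min(3+(2),3−(-1))=4
  k=3: (−1)^0·75.8947/(12)·0.9792^3·0.2028^3 = +0.049519
  k=4: (−1)^1·75.8947/(24)·0.9792^1·0.2028^5 = -0.001062
d^3_{-1,2}(0.4084) = +0.049519 -0.001062 = +0.048458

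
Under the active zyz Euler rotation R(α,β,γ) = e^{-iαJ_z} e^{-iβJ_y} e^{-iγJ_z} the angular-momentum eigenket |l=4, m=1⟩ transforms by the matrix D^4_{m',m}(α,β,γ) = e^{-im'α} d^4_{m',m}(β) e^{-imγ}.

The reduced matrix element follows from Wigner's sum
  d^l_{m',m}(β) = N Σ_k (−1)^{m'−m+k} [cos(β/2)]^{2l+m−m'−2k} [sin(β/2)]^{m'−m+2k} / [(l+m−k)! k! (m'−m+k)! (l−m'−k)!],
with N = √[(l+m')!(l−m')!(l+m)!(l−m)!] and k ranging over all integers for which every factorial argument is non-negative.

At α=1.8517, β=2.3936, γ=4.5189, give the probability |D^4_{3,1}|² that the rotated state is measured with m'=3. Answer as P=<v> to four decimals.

P=0.0258

D^4_{3,1}(1.8517,2.3936,4.5189) = e^{-i·3·1.8517}·d^4_{3,1}(2.3936)·e^{-i·1·4.5189}. Compute d first:
c=cos(2.3936/2)=0.365338, s=sin(2.3936/2)=0.930875; N=√[5040·1·120·6]=1904.940944
k: max(0,(1)−(3))=0 … min(4+(1),4−(3))=1
  k=0: (−1)^2·1904.9409/(240)·0.3653^6·0.9309^2 = +0.016354
  k=1: (−1)^3·1904.9409/(144)·0.3653^4·0.9309^4 = -0.176956
d^4_{3,1}(2.3936) = +0.016354 -0.176956 = -0.160602
|D^4_{3,1}|² = |d^4_{3,1}(β)|² = (-0.160602)² = 0.025793 (the z-rotation phases have unit modulus)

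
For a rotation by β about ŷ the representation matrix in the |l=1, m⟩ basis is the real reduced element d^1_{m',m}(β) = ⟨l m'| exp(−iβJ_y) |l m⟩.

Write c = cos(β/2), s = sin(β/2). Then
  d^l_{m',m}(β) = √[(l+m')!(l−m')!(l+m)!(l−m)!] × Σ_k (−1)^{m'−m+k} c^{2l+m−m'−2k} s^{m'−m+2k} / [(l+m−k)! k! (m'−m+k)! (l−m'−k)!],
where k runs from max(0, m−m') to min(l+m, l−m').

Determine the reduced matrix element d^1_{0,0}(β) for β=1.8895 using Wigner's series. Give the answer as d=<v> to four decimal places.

d^1_{0,0}(β=1.8895) via Wigner's sum:
With c≡cos(β/2)=0.585945 and s≡sin(β/2)=0.810350, N=[1·1·1·1]^{1/2}=1.000000
k∈{0,1} keeps every argument non-negative
  k=0: (−1)^0·1.0000/(1)·0.5859^2·0.8104^0 = +0.343332
  k=1: (−1)^1·1.0000/(1)·0.5859^0·0.8104^2 = -0.656668
d^1_{0,0}(1.8895) = +0.343332 -0.656668 = -0.313336

d=-0.3133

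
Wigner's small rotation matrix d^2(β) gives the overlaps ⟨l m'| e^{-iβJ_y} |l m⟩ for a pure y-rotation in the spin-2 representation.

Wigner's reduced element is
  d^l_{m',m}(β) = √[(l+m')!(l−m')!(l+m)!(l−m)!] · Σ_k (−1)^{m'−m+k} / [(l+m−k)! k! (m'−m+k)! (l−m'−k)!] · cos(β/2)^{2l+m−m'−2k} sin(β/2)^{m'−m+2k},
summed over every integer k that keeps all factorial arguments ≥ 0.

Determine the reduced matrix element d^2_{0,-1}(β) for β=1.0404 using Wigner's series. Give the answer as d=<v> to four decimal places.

d=-0.5344

d^2_{0,-1}(β=1.0404) via Wigner's sum:
With c≡cos(β/2)=0.867720 and s≡sin(β/2)=0.497054, N=[2·2·1·6]^{1/2}=4.898979
Admissible k: 0..1 (factorial args all ≥0)
  k=0: (−1)^1·4.8990/(2)·0.8677^3·0.4971^1 = -0.795458
  k=1: (−1)^2·4.8990/(2)·0.8677^1·0.4971^3 = +0.261015
d^2_{0,-1}(1.0404) = -0.795458 +0.261015 = -0.534444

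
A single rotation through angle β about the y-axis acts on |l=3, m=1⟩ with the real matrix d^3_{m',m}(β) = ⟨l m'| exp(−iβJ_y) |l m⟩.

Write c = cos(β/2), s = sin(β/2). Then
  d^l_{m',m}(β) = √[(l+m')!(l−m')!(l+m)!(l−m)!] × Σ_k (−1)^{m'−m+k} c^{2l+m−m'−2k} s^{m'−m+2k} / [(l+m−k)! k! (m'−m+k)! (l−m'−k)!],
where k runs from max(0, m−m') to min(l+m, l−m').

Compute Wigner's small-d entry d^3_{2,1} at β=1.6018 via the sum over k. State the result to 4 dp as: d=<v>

d^3_{2,1}(β=1.6018) via Wigner's sum:
c=cos(1.6018/2)=0.696061, s=sin(1.6018/2)=0.717983; N=√[120·1·24·2]=75.894664
k: max(0,(1)−(2))=0 … min(3+(1),3−(2))=1
  k=0: (−1)^1·75.8947/(24)·0.6961^5·0.7180^1 = -0.370980
  k=1: (−1)^2·75.8947/(12)·0.6961^3·0.7180^3 = +0.789430
d^3_{2,1}(1.6018) = -0.370980 +0.789430 = +0.418451

d=0.4185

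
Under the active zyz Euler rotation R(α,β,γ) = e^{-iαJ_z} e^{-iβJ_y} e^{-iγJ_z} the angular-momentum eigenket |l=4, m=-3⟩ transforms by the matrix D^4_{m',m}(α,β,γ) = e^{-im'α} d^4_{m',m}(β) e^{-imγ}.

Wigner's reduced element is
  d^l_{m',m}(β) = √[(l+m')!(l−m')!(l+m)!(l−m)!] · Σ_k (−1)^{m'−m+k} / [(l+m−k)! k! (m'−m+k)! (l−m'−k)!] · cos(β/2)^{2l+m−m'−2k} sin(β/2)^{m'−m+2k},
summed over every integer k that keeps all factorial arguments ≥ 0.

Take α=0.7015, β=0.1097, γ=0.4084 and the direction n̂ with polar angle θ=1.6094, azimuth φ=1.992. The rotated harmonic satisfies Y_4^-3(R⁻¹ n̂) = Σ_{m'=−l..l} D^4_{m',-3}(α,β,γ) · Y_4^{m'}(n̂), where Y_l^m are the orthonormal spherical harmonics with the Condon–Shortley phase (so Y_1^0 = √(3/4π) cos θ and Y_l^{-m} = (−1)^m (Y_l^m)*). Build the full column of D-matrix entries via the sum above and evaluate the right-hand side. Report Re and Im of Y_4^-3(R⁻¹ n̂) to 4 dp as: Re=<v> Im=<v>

Re=0.0089 Im=0.0049

Need the full column D^4_{m',-3} for m'=−4..4 at α=0.7015, β=0.1097, γ=0.4084.
cos(β/2)=0.998496, sin(β/2)=0.054823
d^4_{-4,-3}: single k=1 term ⇒ +0.153436;  D = -0.096622-0.119193i
d^4_{-3,-3}: k∈[0..1] ⇒ +0.988032 -0.020849 = +0.967183;  D = -0.950121-0.180863i
d^4_{-2,-3}: k∈[0..1] ⇒ -0.202977 +0.001836 = -0.201142;  D = +0.175211-0.098788i
d^4_{-1,-3}: k∈[0..1] ⇒ +0.023641 -0.000119 = +0.023522;  D = -0.008196+0.022048i
d^4_{0,-3}: k∈[0..1] ⇒ -0.001935 +0.000006 = -0.001929;  D = -0.000654-0.001815i
d^4_{1,-3}: k∈[0..1] ⇒ +0.000119 -0.000000 = +0.000119;  D = +0.000103+0.000059i
d^4_{2,-3}: k∈[0..1] ⇒ -0.000006 +0.000000 = -0.000006;  D = -0.000005+0.000001i
d^4_{3,-3}: k∈[0..1] ⇒ +0.000000 -0.000000 = +0.000000;  D = +0.000000-0.000000i
d^4_{4,-3}: single k=0 term ⇒ -0.000000;  D = +0.000000+0.000000i
Y_4^{m'}(θ=1.6094,φ=1.992) and Σ D·Y over m':
  (-0.0966-0.1192i)·(-0.0502-0.4384i)  (-0.9501-0.1809i)·(-0.0459-0.0146i)  (+0.1752-0.0988i)·(+0.2200-0.2467i)  (-0.0082+0.0220i)·(-0.0223-0.0498i)  (-0.0007-0.0018i)·(+0.3126+0.0000i)  (+0.0001+0.0001i)·(+0.0223-0.0498i)  (-0.0000+0.0000i)·(+0.2200+0.2467i)  (+0.0000-0.0000i)·(+0.0459-0.0146i)  (+0.0000+0.0000i)·(-0.0502+0.4384i)
Y_4^-3(R⁻¹ n̂) = +0.008881+0.004883i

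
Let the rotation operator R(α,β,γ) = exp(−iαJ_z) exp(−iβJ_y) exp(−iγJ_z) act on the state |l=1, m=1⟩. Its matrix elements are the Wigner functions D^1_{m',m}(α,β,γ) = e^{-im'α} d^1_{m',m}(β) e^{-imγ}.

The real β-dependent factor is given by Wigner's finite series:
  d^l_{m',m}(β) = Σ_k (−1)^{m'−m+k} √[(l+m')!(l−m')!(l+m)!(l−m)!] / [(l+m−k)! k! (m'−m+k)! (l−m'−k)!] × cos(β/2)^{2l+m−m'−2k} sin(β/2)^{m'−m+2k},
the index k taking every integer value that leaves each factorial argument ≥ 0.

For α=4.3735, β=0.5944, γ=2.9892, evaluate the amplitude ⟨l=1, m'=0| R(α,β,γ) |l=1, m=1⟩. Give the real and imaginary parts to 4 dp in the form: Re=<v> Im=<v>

Re=-0.3914 Im=-0.0601

First d^1_{0,1}(β=0.5944), then the phase factors e^{-i(0)α} and e^{-i(1)γ}:
Half-angle: c=0.956160, s=0.292844. N=√(1·1·2·1)=1.414214
The bounds max(0,m−m')=1 and min(l+m,l−m')=1 give 1 term
  k=1: (−1)^0·1.4142/(1)·0.9562^1·0.2928^1 = +0.395988
d^1_{0,1}(0.5944) = +0.395988
Phases: e^{-i·(0)·4.3735}=+1.000000+0.000000i, e^{-i·(1)·2.9892}=-0.988411-0.151803i ⇒ D=-0.391399-0.060112i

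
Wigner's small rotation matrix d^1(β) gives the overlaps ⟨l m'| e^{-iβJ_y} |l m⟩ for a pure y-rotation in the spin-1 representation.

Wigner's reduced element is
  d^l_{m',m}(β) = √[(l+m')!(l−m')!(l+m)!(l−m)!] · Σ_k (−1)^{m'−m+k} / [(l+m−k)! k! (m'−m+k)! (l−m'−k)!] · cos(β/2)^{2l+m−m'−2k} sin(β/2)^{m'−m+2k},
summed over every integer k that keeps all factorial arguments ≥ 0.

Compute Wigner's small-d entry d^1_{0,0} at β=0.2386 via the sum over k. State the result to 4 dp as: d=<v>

d^1_{0,0}(β=0.2386) via Wigner's sum:
Half-angle: c=0.992892, s=0.119017. N=√(1·1·1·1)=1.000000
Admissible k: 0..1 (factorial args all ≥0)
  k=0: (−1)^0·1.0000/(1)·0.9929^2·0.1190^0 = +0.985835
  k=1: (−1)^1·1.0000/(1)·0.9929^0·0.1190^2 = -0.014165
d^1_{0,0}(0.2386) = +0.985835 -0.014165 = +0.971670

d=0.9717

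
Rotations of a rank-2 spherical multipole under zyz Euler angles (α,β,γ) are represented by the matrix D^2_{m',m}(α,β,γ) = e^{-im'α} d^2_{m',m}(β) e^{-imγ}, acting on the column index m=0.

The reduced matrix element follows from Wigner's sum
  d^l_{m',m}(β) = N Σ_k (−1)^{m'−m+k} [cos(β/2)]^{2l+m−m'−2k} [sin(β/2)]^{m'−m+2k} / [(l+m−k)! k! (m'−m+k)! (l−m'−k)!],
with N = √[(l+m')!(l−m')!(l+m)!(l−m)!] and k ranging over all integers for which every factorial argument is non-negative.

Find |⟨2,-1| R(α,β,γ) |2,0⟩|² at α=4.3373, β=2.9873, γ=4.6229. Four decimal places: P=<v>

P=0.0346

Split into d^2_{-1,0}(β=2.9873) × two z-phases.
c=cos(2.9873/2)=0.077070, s=sin(2.9873/2)=0.997026; N=√[1·6·2·2]=4.898979
The bounds max(0,m−m')=1 and min(l+m,l−m')=2 give 2 terms
  k=1: (−1)^0·4.8990/(2)·0.0771^3·0.9970^1 = +0.001118
  k=2: (−1)^1·4.8990/(2)·0.0771^1·0.9970^3 = -0.187102
d^2_{-1,0}(2.9873) = +0.001118 -0.187102 = -0.185984
|D^2_{-1,0}|² = |d^2_{-1,0}(β)|² = (-0.185984)² = 0.034590 (the z-rotation phases have unit modulus)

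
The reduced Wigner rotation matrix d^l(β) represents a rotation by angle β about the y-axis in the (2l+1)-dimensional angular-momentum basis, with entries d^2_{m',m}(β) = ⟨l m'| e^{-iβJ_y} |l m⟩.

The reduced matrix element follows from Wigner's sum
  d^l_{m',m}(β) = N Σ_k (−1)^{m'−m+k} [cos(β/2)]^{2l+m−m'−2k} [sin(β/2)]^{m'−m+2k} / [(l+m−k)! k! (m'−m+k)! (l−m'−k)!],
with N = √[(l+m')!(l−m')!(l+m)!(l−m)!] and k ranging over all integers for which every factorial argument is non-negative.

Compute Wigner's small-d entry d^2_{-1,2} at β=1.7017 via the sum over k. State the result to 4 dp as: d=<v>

d=0.5604

d^2_{-1,2}(β=1.7017) via Wigner's sum:
c=cos(1.7017/2)=0.659344, s=sin(1.7017/2)=0.751841; N=√[1·6·24·1]=12.000000
k: max(0,(2)−(-1))=3 … min(2+(2),2−(-1))=3
  k=3: (−1)^0·12.0000/(6)·0.6593^1·0.7518^3 = +0.560429
d^2_{-1,2}(1.7017) = +0.560429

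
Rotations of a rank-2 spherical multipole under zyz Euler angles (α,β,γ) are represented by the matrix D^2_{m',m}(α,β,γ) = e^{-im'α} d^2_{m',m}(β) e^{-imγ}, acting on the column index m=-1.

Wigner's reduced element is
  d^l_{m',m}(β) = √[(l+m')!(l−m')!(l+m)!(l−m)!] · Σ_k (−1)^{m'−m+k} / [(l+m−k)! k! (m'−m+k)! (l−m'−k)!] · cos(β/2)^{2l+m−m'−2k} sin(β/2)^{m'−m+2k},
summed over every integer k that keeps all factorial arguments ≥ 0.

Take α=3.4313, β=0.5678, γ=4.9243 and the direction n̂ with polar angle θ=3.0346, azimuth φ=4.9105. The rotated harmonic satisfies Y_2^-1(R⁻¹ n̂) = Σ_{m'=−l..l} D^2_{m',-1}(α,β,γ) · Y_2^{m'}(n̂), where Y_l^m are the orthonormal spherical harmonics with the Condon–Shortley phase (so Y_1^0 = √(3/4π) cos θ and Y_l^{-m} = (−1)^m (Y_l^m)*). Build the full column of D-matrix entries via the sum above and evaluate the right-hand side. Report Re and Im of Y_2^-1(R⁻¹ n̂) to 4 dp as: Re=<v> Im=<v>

Need the full column D^2_{m',-1} for m'=−2..2 at α=3.4313, β=0.5678, γ=4.9243.
cos(β/2)=0.959970, sin(β/2)=0.280102
d^2_{-2,-1}: single k=1 term ⇒ +0.495586;  D = +0.352503-0.348349i
d^2_{-1,-1}: k∈[0..1] ⇒ +0.849242 -0.216904 = +0.632337;  D = -0.304056+0.554437i
d^2_{0,-1}: k∈[0..1] ⇒ -0.606967 +0.051675 = -0.555292;  D = -0.116794+0.542870i
d^2_{1,-1}: k∈[0..1] ⇒ +0.216904 -0.006155 = +0.210749;  D = +0.016379+0.210111i
d^2_{2,-1}: single k=0 term ⇒ -0.042192;  D = +0.015159+0.039375i
Y_2^{m'}(θ=3.0346,φ=4.9105) and Σ D·Y over m':
  (+0.3525-0.3483i)·(-0.0041+0.0017i)  (-0.3041+0.5544i)·(-0.0161-0.0804i)  (-0.1168+0.5429i)·(+0.6200+0.0000i)  (+0.0164+0.2101i)·(+0.0161-0.0804i)  (+0.0152+0.0394i)·(-0.0041-0.0017i)
Y_2^-1(R⁻¹ n̂) = -0.006586+0.355982i

Re=-0.0066 Im=0.3560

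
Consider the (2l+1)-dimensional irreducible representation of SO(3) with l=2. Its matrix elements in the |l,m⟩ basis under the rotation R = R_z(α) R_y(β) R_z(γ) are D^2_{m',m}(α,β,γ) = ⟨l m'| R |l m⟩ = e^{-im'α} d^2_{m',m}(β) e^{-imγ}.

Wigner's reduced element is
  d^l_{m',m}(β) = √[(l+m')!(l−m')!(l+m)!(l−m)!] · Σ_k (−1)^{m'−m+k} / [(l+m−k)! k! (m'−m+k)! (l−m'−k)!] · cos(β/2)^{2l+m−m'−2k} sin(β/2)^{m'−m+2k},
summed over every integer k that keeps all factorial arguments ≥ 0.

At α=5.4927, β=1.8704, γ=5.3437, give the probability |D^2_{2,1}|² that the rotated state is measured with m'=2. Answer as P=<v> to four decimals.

Split into d^2_{2,1}(β=1.8704) × two z-phases.
c=cos(1.8704/2)=0.593657, s=sin(1.8704/2)=0.804718; N=√[24·1·6·1]=12.000000
The bounds max(0,m−m')=0 and min(l+m,l−m')=0 give 1 term
  k=0: (−1)^1·12.0000/(6)·0.5937^3·0.8047^1 = -0.336730
d^2_{2,1}(1.8704) = -0.336730
|D^2_{2,1}|² = |d^2_{2,1}(β)|² = (-0.336730)² = 0.113387 (the z-rotation phases have unit modulus)

P=0.1134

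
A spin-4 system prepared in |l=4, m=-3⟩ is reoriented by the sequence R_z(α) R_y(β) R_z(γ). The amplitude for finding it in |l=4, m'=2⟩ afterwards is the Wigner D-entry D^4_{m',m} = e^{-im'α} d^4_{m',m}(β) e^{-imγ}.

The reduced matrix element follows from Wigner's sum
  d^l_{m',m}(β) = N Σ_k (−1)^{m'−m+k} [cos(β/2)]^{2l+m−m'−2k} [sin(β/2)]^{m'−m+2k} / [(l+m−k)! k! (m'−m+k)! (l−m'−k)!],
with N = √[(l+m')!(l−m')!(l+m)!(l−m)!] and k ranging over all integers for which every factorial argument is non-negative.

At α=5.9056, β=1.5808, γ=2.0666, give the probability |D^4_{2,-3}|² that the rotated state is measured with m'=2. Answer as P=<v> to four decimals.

P=0.2186

First d^4_{2,-3}(β=1.5808), then the phase factors e^{-i(2)α} and e^{-i(-3)γ}:
c=cos(1.5808/2)=0.703561, s=sin(1.5808/2)=0.710635; N=√[720·2·1·5040]=2693.993318
k: max(0,(-3)−(2))=0 … min(4+(-3),4−(2))=1
  k=0: (−1)^5·2693.9933/(240)·0.7036^3·0.7106^5 = -0.708472
  k=1: (−1)^6·2693.9933/(720)·0.7036^1·0.7106^7 = +0.240930
d^4_{2,-3}(1.5808) = -0.708472 +0.240930 = -0.467542
|D^4_{2,-3}|² = |d^4_{2,-3}(β)|² = (-0.467542)² = 0.218596 (the z-rotation phases have unit modulus)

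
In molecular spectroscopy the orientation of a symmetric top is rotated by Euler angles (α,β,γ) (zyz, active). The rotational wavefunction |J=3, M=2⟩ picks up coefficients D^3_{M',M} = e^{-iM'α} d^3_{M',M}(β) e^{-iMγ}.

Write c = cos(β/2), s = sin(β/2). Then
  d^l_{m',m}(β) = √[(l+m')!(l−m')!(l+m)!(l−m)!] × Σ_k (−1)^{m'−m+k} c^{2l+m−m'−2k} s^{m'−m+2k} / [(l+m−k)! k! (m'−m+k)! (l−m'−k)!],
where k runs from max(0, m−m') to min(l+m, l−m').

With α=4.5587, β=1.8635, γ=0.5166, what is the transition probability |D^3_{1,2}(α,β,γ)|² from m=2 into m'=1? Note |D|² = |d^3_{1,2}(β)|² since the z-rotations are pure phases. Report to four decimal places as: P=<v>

P=0.2524

D^3_{1,2}(4.5587,1.8635,0.5166) = e^{-i·1·4.5587}·d^3_{1,2}(1.8635)·e^{-i·2·0.5166}. Compute d first:
Half-angle: c=0.596430, s=0.802665. N=√(24·2·120·1)=75.894664
k: max(0,(2)−(1))=1 … min(3+(2),3−(1))=2
  k=1: (−1)^0·75.8947/(24)·0.5964^5·0.8027^1 = +0.191572
  k=2: (−1)^1·75.8947/(12)·0.5964^3·0.8027^3 = -0.693924
d^3_{1,2}(1.8635) = +0.191572 -0.693924 = -0.502352
|D^3_{1,2}|² = |d^3_{1,2}(β)|² = (-0.502352)² = 0.252357 (the z-rotation phases have unit modulus)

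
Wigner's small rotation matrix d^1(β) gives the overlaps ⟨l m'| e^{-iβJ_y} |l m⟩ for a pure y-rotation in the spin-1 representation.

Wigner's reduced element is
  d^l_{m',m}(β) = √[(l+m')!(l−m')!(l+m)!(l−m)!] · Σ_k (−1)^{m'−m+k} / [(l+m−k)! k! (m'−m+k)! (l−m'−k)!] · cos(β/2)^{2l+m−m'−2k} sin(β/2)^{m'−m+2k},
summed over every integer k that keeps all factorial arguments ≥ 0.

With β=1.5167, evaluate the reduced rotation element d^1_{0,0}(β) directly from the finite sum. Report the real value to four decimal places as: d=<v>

d^1_{0,0}(β=1.5167) via Wigner's sum:
c=cos(1.5167/2)=0.725972, s=sin(1.5167/2)=0.687725; N=√[1·1·1·1]=1.000000
k: max(0,(0)−(0))=0 … min(1+(0),1−(0))=1
  k=0: (−1)^0·1.0000/(1)·0.7260^2·0.6877^0 = +0.527035
  k=1: (−1)^1·1.0000/(1)·0.7260^0·0.6877^2 = -0.472965
d^1_{0,0}(1.5167) = +0.527035 -0.472965 = +0.054070

d=0.0541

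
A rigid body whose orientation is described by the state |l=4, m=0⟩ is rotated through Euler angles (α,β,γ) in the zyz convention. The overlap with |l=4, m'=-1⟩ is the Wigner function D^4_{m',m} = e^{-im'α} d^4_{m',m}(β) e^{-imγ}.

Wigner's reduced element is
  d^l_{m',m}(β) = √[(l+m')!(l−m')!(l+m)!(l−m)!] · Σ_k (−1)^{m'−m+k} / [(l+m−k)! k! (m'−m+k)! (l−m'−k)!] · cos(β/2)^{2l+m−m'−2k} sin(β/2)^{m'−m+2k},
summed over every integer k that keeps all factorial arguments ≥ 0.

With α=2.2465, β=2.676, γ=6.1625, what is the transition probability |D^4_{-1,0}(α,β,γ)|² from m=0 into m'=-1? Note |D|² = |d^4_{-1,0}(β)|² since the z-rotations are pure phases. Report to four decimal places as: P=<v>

D^4_{-1,0}(2.2465,2.676,6.1625) = e^{-i·-1·2.2465}·d^4_{-1,0}(2.676)·e^{-i·0·6.1625}. Compute d first:
With c≡cos(β/2)=0.230699 and s≡sin(β/2)=0.973025, N=[6·120·24·24]^{1/2}=643.987578
k: max(0,(0)−(-1))=1 … min(4+(0),4−(-1))=4
  k=1: (−1)^0·643.9876/(144)·0.2307^7·0.9730^1 = +0.000151
  k=2: (−1)^1·643.9876/(24)·0.2307^5·0.9730^3 = -0.016154
  k=3: (−1)^2·643.9876/(24)·0.2307^3·0.9730^5 = +0.287359
  k=4: (−1)^3·643.9876/(144)·0.2307^1·0.9730^7 = -0.851980
d^4_{-1,0}(2.676) = +0.000151 -0.016154 +0.287359 -0.851980 = -0.580623
|D^4_{-1,0}|² = |d^4_{-1,0}(β)|² = (-0.580623)² = 0.337123 (the z-rotation phases have unit modulus)

P=0.3371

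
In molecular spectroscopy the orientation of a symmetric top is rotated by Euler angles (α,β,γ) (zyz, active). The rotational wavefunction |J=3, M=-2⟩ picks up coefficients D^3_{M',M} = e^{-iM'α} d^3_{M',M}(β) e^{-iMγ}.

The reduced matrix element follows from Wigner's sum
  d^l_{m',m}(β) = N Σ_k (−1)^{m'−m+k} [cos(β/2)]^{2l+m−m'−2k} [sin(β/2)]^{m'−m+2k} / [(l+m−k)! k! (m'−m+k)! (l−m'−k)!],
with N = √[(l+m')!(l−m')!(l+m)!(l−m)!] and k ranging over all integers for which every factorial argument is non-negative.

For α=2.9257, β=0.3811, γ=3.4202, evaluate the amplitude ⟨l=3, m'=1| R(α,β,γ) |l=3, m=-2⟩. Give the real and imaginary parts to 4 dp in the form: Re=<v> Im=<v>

Re=0.0286 Im=0.0279

First d^3_{1,-2}(β=0.3811), then the phase factors e^{-i(1)α} and e^{-i(-2)γ}:
Half-angle: c=0.981900, s=0.189399. N=√(24·2·1·120)=75.894664
The bounds max(0,m−m')=0 and min(l+m,l−m')=1 give 2 terms
  k=0: (−1)^3·75.8947/(12)·0.9819^3·0.1894^3 = -0.040678
  k=1: (−1)^4·75.8947/(24)·0.9819^1·0.1894^5 = +0.000757
d^3_{1,-2}(0.3811) = -0.040678 +0.000757 = -0.039922
Phases: e^{-i·(1)·2.9257}=-0.976786-0.214219i, e^{-i·(-2)·3.4202}=+0.848731+0.528824i ⇒ D=+0.028574+0.027880i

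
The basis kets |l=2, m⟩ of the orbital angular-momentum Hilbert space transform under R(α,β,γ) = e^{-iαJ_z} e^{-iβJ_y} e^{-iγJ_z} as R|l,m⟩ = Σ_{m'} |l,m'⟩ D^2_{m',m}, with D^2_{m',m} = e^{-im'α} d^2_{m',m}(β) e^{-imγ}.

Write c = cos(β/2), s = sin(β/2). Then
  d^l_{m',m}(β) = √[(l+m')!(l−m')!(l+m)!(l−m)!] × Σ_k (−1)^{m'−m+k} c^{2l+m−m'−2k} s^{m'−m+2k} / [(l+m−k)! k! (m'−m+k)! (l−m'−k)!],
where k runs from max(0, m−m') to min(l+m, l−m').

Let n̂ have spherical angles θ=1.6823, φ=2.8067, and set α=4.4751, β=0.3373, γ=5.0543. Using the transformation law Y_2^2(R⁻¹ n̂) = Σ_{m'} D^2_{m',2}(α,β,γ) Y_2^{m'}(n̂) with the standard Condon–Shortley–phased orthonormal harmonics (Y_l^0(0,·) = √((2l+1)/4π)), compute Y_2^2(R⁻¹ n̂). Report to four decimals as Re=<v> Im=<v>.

Need the full column D^2_{m',2} for m'=−2..2 at α=4.4751, β=0.3373, γ=5.0543.
cos(β/2)=0.985812, sin(β/2)=0.167852
d^2_{-2,2}: single k=4 term ⇒ +0.000794;  D = +0.000318-0.000727i
d^2_{-1,2}: single k=3 term ⇒ +0.009324;  D = +0.007424+0.005640i
d^2_{0,2}: single k=2 term ⇒ +0.067068;  D = -0.051989+0.042371i
d^2_{1,2}: single k=1 term ⇒ +0.321616;  D = -0.138887-0.290082i
d^2_{2,2}: single k=0 term ⇒ +0.944445;  D = +0.923845-0.196181i
Y_2^{m'}(θ=1.6823,φ=2.8067) and Σ D·Y over m':
  (+0.0003-0.0007i)·(+0.2991+0.2368i)  (+0.0074+0.0056i)·(+0.0807+0.0281i)  (-0.0520+0.0424i)·(-0.3037+0.0000i)  (-0.1389-0.2901i)·(-0.0807+0.0281i)  (+0.9238-0.1962i)·(+0.2991-0.2368i)
Y_2^2(R⁻¹ n̂) = +0.265680-0.270313i

Re=0.2657 Im=-0.2703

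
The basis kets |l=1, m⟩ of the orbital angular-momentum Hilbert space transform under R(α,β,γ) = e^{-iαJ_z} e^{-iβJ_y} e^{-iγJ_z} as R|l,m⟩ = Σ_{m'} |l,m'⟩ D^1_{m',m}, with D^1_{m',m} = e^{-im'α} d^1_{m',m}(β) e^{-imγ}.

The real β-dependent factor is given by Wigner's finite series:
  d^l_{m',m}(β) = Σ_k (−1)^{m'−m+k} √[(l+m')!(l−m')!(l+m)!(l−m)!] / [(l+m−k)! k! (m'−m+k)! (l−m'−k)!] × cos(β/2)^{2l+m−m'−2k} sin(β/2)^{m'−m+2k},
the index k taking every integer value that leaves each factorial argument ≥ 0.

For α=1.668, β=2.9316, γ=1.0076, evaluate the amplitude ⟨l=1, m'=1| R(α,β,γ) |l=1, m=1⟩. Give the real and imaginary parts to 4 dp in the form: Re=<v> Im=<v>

First d^1_{1,1}(β=2.9316), then the phase factors e^{-i(1)α} and e^{-i(1)γ}:
Half-angle: c=0.104804, s=0.994493. N=√(2·1·2·1)=2.000000
k∈{0} keeps every argument non-negative
  k=0: (−1)^0·2.0000/(2)·0.1048^2·0.9945^0 = +0.010984
d^1_{1,1}(2.9316) = +0.010984
Phases: e^{-i·(1)·1.668}=-0.097051-0.995279i, e^{-i·(1)·1.0076}=+0.533892-0.845553i ⇒ D=-0.009813-0.004935i

Re=-0.0098 Im=-0.0049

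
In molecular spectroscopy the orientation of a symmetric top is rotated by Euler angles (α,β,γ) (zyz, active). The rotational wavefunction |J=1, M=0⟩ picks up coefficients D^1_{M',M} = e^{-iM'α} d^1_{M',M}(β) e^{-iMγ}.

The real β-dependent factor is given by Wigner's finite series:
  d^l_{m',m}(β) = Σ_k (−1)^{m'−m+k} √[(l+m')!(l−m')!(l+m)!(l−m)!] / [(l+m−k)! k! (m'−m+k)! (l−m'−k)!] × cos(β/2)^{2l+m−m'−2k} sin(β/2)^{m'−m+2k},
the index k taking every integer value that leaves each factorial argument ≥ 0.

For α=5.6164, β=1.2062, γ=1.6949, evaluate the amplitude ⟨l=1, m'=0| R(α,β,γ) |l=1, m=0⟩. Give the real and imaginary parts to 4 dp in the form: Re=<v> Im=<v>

Re=0.3566 Im=0.0000

Split into d^1_{0,0}(β=1.2062) × two z-phases.
c=cos(1.2062/2)=0.823581, s=sin(1.2062/2)=0.567198; N=√[1·1·1·1]=1.000000
k: max(0,(0)−(0))=0 … min(1+(0),1−(0))=1
  k=0: (−1)^0·1.0000/(1)·0.8236^2·0.5672^0 = +0.678286
  k=1: (−1)^1·1.0000/(1)·0.8236^0·0.5672^2 = -0.321714
d^1_{0,0}(1.2062) = +0.678286 -0.321714 = +0.356572
Phases: e^{-i·(0)·5.6164}=+1.000000+0.000000i, e^{-i·(0)·1.6949}=+1.000000+0.000000i ⇒ D=+0.356572+0.000000i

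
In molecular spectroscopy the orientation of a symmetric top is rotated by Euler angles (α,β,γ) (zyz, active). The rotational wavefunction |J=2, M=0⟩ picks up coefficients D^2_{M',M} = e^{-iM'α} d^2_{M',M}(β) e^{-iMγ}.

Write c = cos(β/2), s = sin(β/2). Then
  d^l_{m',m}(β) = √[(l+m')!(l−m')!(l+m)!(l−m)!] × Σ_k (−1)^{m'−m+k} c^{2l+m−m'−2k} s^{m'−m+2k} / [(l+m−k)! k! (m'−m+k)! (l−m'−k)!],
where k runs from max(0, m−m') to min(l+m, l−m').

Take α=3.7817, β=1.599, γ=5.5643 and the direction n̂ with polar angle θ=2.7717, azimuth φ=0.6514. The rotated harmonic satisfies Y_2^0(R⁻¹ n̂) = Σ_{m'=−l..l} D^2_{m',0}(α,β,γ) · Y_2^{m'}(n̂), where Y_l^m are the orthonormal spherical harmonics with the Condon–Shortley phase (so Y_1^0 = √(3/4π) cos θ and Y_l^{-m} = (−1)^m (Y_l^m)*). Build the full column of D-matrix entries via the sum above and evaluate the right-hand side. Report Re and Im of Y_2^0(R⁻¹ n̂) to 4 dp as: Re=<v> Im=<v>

Need the full column D^2_{m',0} for m'=−2..2 at α=3.7817, β=1.599, γ=5.5643.
cos(β/2)=0.697065, sin(β/2)=0.717008
d^2_{-2,0}: single k=2 term ⇒ +0.611885;  D = +0.175311+0.586234i
d^2_{-1,0}: k∈[1..2] ⇒ +0.594867 -0.629391 = -0.034524;  D = +0.027689+0.020621i
d^2_{0,0}: k∈[0..2] ⇒ +0.236099 -0.999205 +0.264299 = -0.498807;  D = -0.498807+0.000000i
d^2_{1,0}: k∈[0..1] ⇒ -0.594867 +0.629391 = +0.034524;  D = -0.027689+0.020621i
d^2_{2,0}: single k=0 term ⇒ +0.611885;  D = +0.175311-0.586234i
Y_2^{m'}(θ=2.7717,φ=0.6514) and Σ D·Y over m':
  (+0.1753+0.5862i)·(+0.0134-0.0487i)  (+0.0277+0.0206i)·(-0.2071+0.1579i)  (-0.4988+0.0000i)·(+0.5071+0.0000i)  (-0.0277+0.0206i)·(+0.2071+0.1579i)  (+0.1753-0.5862i)·(+0.0134+0.0487i)
Y_2^0(R⁻¹ n̂) = -0.209172+0.000000i

Re=-0.2092 Im=0.0000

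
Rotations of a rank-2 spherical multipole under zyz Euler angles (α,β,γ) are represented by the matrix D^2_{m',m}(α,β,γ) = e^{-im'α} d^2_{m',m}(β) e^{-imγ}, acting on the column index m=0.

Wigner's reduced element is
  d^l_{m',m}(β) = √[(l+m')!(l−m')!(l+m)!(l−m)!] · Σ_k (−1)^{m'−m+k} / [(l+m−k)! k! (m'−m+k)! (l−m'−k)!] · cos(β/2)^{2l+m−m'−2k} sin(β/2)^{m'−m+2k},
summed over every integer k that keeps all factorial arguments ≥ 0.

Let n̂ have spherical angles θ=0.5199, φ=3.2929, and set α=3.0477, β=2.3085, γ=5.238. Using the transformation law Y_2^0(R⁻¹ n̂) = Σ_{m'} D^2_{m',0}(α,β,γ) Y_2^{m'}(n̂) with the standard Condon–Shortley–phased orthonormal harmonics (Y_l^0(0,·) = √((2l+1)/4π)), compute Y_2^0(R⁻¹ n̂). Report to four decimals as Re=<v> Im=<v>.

Need the full column D^2_{m',0} for m'=−2..2 at α=3.0477, β=2.3085, γ=5.238.
cos(β/2)=0.404605, sin(β/2)=0.914492
d^2_{-2,0}: single k=2 term ⇒ +0.335349;  D = +0.329453-0.062604i
d^2_{-1,0}: k∈[1..2] ⇒ +0.148371 -0.757959 = -0.609589;  D = +0.606904-0.057152i
d^2_{0,0}: k∈[0..2] ⇒ +0.026799 -0.547622 +0.699390 = +0.178567;  D = +0.178567+0.000000i
d^2_{1,0}: k∈[0..1] ⇒ -0.148371 +0.757959 = +0.609589;  D = -0.606904-0.057152i
d^2_{2,0}: single k=0 term ⇒ +0.335349;  D = +0.329453+0.062604i
Y_2^{m'}(θ=0.5199,φ=3.2929) and Σ D·Y over m':
  (+0.3295-0.0626i)·(+0.0910-0.0284i)  (+0.6069-0.0572i)·(-0.3293+0.0502i)  (+0.1786+0.0000i)·(+0.3973+0.0000i)  (-0.6069-0.0572i)·(+0.3293+0.0502i)  (+0.3295+0.0626i)·(+0.0910+0.0284i)
Y_2^0(R⁻¹ n̂) = -0.266601+0.000000i

Re=-0.2666 Im=0.0000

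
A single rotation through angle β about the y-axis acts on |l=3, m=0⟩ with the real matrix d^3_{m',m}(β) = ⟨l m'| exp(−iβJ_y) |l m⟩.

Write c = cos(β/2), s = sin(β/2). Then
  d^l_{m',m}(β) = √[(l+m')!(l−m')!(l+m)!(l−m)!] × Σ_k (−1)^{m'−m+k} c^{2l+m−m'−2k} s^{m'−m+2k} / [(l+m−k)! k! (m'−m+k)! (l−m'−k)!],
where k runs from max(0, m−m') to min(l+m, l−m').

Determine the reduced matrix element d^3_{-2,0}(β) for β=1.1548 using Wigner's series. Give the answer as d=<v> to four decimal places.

d=0.4630

d^3_{-2,0}(β=1.1548) via Wigner's sum:
c=cos(1.1548/2)=0.837885, s=sin(1.1548/2)=0.545847; N=√[1·120·6·6]=65.726707
k∈{2,3} keeps every argument non-negative
  k=2: (−1)^0·65.7267/(12)·0.8379^4·0.5458^2 = +0.804341
  k=3: (−1)^1·65.7267/(12)·0.8379^2·0.5458^4 = -0.341361
d^3_{-2,0}(1.1548) = +0.804341 -0.341361 = +0.462980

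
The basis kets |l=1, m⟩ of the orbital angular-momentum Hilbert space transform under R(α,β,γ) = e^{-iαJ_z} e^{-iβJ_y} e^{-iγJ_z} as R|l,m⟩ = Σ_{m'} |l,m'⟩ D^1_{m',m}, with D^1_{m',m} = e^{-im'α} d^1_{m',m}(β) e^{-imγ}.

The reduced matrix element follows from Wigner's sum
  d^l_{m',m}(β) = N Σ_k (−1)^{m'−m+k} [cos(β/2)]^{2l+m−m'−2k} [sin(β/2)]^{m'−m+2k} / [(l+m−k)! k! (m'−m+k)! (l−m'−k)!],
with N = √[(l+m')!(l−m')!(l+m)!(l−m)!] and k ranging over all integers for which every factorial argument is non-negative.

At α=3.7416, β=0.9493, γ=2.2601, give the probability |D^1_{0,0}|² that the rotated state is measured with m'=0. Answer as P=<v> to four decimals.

First d^1_{0,0}(β=0.9493), then the phase factors e^{-i(0)α} and e^{-i(0)γ}:
Half-angle: c=0.889453, s=0.457027. N=√(1·1·1·1)=1.000000
k∈{0,1} keeps every argument non-negative
  k=0: (−1)^0·1.0000/(1)·0.8895^2·0.4570^0 = +0.791126
  k=1: (−1)^1·1.0000/(1)·0.8895^0·0.4570^2 = -0.208874
d^1_{0,0}(0.9493) = +0.791126 -0.208874 = +0.582252
|D^1_{0,0}|² = |d^1_{0,0}(β)|² = (+0.582252)² = 0.339018 (the z-rotation phases have unit modulus)

P=0.3390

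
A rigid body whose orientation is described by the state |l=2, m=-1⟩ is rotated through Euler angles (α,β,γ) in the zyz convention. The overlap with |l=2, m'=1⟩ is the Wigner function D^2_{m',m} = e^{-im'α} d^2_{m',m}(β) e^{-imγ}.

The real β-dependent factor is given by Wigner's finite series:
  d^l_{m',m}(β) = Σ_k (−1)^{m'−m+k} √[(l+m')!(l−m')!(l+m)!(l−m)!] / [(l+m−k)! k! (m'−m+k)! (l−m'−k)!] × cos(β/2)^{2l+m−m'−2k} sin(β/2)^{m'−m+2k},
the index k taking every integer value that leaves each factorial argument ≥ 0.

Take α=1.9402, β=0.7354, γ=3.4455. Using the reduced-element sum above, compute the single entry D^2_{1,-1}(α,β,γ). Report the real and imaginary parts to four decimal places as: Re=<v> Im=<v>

Re=0.0210 Im=0.3202

Split into d^2_{1,-1}(β=0.7354) × two z-phases.
Half-angle: c=0.933157, s=0.359470. N=√(6·1·1·6)=6.000000
k∈{0,1} keeps every argument non-negative
  k=0: (−1)^2·6.0000/(2)·0.9332^2·0.3595^2 = +0.337564
  k=1: (−1)^3·6.0000/(6)·0.9332^0·0.3595^4 = -0.016697
d^2_{1,-1}(0.7354) = +0.337564 -0.016697 = +0.320866
D = (-0.361059-0.932543i)·(+0.320866)·(-0.954174-0.299251i) = +0.021001+0.320178i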